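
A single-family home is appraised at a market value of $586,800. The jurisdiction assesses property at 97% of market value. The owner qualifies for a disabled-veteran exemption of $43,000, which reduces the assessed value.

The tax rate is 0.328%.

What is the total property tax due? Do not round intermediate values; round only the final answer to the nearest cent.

Assessed value = $586,800 × 0.97 = $569,196
Taxable value = $569,196 − $43,000 = $526,196
Tax = $526,196 × 0.00328 = $1,725.92288

$1,725.92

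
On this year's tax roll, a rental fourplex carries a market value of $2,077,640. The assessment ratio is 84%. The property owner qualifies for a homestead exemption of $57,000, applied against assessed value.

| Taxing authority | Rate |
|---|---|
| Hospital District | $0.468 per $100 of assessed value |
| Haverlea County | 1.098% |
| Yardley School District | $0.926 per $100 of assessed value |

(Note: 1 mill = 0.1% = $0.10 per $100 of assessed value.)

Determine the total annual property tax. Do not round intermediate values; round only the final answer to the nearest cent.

Assessed value = $2,077,640 × 0.84 = $1,745,217.6
Taxable value = $1,745,217.6 − $57,000 = $1,688,217.6
Hospital District: $1,688,217.6 × 0.00468 = $7,900.858368
Haverlea County: $1,688,217.6 × 0.01098 = $18,536.629248
Yardley School District: $1,688,217.6 × 0.00926 = $15,632.894976
Total = $42,070.382592

$42,070.38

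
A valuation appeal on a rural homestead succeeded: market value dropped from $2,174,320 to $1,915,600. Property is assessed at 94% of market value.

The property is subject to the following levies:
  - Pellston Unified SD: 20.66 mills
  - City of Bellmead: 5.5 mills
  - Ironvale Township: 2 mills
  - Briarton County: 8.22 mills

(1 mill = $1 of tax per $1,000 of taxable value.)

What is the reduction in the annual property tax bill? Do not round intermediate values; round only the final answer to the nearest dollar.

$8,847

Old assessed value = $2,174,320 × 0.94 = $2,043,860.8
New assessed value = $1,915,600 × 0.94 = $1,800,664
Combined rate = 0.02066 + 0.0055 + 0.002 + 0.00822 = 0.03638
Old tax = $2,043,860.8 × 0.03638 = $74,355.655904
New tax = $1,800,664 × 0.03638 = $65,508.15632
Reduction = $74,355.655904 − $65,508.15632 = $8,847.499584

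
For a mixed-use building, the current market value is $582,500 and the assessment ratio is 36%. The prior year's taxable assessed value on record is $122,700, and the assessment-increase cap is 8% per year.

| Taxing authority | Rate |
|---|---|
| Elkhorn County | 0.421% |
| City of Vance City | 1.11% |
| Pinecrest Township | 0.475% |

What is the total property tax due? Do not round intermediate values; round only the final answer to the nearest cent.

Uncapped assessed value = $582,500 × 0.36 = $209,700
Cap limit = $122,700 × 1.08 = $132,516
Taxable assessed value = min($209,700, $132,516) = $132,516 (cap binds)
Elkhorn County: $132,516 × 0.00421 = $557.89236
City of Vance City: $132,516 × 0.0111 = $1,470.9276
Pinecrest Township: $132,516 × 0.00475 = $629.451
Total = $2,658.27096

$2,658.27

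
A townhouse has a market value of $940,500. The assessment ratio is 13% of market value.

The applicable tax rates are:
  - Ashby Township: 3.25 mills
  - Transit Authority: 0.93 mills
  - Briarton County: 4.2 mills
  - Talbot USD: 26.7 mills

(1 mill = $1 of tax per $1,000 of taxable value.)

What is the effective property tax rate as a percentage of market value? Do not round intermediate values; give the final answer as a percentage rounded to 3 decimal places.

Assessed value = $940,500 × 0.13 = $122,265
Ashby Township: $122,265 × 0.00325 = $397.36125
Transit Authority: $122,265 × 0.00093 = $113.70645
Briarton County: $122,265 × 0.0042 = $513.513
Talbot USD: $122,265 × 0.0267 = $3,264.4755
Total tax = $4,289.0562
Effective rate = $4,289.0562 ÷ $940,500 = 0.456% of market value

0.456%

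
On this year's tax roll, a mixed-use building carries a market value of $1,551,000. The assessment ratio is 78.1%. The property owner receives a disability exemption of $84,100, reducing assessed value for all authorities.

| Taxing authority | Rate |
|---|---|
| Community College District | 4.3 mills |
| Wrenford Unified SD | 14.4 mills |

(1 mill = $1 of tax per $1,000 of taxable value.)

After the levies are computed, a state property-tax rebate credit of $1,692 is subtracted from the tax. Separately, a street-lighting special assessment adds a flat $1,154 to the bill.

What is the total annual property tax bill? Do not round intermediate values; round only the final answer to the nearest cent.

$20,541.22

Assessed value = $1,551,000 × 0.781 = $1,211,331
Taxable value = $1,211,331 − $84,100 = $1,127,231
Community College District: $1,127,231 × 0.0043 = $4,847.0933
Wrenford Unified SD: $1,127,231 × 0.0144 = $16,232.1264
Levies subtotal = $21,079.2197
After credit = $21,079.2197 − $1,692 = $19,387.2197
Total = $19,387.2197 + $1,154 = $20,541.2197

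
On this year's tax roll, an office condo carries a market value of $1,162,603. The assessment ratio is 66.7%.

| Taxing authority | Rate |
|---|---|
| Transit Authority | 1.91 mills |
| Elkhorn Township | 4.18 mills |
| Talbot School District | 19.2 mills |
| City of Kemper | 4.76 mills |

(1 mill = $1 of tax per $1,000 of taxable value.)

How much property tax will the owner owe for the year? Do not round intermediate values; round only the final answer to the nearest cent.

Assessed value = $1,162,603 × 0.667 = $775,456.201
Transit Authority: $775,456.201 × 0.00191 = $1,481.12134391
Elkhorn Township: $775,456.201 × 0.00418 = $3,241.40692018
Talbot School District: $775,456.201 × 0.0192 = $14,888.7590592
City of Kemper: $775,456.201 × 0.00476 = $3,691.17151676
Total = $1,481.12134391 + $3,241.40692018 + $14,888.7590592 + $3,691.17151676 = $23,302.45884005

$23,302.46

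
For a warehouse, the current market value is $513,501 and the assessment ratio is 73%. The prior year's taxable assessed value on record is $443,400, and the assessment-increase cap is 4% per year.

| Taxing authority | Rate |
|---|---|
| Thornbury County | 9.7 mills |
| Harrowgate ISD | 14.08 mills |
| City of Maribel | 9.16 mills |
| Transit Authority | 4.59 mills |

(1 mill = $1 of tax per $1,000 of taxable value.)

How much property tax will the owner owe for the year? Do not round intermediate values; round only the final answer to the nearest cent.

Uncapped assessed value = $513,501 × 0.73 = $374,855.73
Cap limit = $443,400 × 1.04 = $461,136
Taxable assessed value = min($374,855.73, $461,136) = $374,855.73 (cap does not bind)
Thornbury County: $374,855.73 × 0.0097 = $3,636.100581
Harrowgate ISD: $374,855.73 × 0.01408 = $5,277.9686784
City of Maribel: $374,855.73 × 0.00916 = $3,433.6784868
Transit Authority: $374,855.73 × 0.00459 = $1,720.5878007
Total = $14,068.3355469

$14,068.34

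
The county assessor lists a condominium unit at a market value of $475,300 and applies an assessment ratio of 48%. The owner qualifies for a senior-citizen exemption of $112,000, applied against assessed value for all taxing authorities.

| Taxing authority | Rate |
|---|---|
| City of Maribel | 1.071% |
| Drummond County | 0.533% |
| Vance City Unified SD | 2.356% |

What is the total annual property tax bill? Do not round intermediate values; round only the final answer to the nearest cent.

$4,599.30

Assessed value = $475,300 × 0.48 = $228,144
Taxable value = $228,144 − $112,000 = $116,144
City of Maribel: $116,144 × 0.01071 = $1,243.90224
Drummond County: $116,144 × 0.00533 = $619.04752
Vance City Unified SD: $116,144 × 0.02356 = $2,736.35264
Total = $1,243.90224 + $619.04752 + $2,736.35264 = $4,599.3024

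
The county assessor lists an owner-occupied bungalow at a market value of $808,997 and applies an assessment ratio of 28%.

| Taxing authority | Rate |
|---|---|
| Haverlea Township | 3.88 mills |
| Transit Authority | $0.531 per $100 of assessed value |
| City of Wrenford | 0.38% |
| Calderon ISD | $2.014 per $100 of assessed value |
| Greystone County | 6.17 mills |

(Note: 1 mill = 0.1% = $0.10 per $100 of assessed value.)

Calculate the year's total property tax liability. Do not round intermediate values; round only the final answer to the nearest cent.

Assessed value = $808,997 × 0.28 = $226,519.16
Haverlea Township: $226,519.16 × 0.00388 = $878.8943408
Transit Authority: $226,519.16 × 0.00531 = $1,202.8167396
City of Wrenford: $226,519.16 × 0.0038 = $860.772808
Calderon ISD: $226,519.16 × 0.02014 = $4,562.0958824
Greystone County: $226,519.16 × 0.00617 = $1,397.6232172
Total = $8,902.202988

$8,902.20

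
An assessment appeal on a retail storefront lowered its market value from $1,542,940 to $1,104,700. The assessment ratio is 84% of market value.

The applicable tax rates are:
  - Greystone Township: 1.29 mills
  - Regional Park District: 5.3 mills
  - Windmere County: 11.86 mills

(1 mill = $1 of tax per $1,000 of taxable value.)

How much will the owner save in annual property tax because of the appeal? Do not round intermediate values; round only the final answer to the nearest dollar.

Old assessed value = $1,542,940 × 0.84 = $1,296,069.6
New assessed value = $1,104,700 × 0.84 = $927,948
Combined rate = 0.00129 + 0.0053 + 0.01186 = 0.01845
Old tax = $1,296,069.6 × 0.01845 = $23,912.48412
New tax = $927,948 × 0.01845 = $17,120.6406
Reduction = $23,912.48412 − $17,120.6406 = $6,791.84352

$6,792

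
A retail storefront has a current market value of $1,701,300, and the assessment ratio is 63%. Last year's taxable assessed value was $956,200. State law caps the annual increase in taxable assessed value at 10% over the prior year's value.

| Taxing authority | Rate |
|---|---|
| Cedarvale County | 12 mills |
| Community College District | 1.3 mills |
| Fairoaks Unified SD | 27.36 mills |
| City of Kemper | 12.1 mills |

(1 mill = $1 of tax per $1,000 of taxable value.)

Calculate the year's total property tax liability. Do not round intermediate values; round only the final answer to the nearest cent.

$55,494.02

Uncapped assessed value = $1,701,300 × 0.63 = $1,071,819
Cap limit = $956,200 × 1.1 = $1,051,820
Taxable assessed value = min($1,071,819, $1,051,820) = $1,051,820 (cap binds)
Cedarvale County: $1,051,820 × 0.012 = $12,621.84
Community College District: $1,051,820 × 0.0013 = $1,367.366
Fairoaks Unified SD: $1,051,820 × 0.02736 = $28,777.7952
City of Kemper: $1,051,820 × 0.0121 = $12,727.022
Total = $55,494.0232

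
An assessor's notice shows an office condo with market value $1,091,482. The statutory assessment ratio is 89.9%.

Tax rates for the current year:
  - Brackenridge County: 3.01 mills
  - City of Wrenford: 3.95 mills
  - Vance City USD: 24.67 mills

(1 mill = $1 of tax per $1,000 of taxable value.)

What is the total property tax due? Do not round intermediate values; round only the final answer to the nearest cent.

$31,036.69

Assessed value = $1,091,482 × 0.899 = $981,242.318
Brackenridge County: $981,242.318 × 0.00301 = $2,953.53937718
City of Wrenford: $981,242.318 × 0.00395 = $3,875.9071561
Vance City USD: $981,242.318 × 0.02467 = $24,207.24798506
Total = $2,953.53937718 + $3,875.9071561 + $24,207.24798506 = $31,036.69451834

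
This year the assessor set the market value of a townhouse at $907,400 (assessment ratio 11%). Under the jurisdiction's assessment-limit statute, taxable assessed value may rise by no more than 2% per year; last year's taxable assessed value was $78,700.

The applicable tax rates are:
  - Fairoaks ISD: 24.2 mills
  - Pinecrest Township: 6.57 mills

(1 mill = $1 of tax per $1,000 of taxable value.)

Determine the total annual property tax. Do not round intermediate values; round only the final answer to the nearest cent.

$2,470.03

Uncapped assessed value = $907,400 × 0.11 = $99,814
Cap limit = $78,700 × 1.02 = $80,274
Taxable assessed value = min($99,814, $80,274) = $80,274 (cap binds)
Fairoaks ISD: $80,274 × 0.0242 = $1,942.6308
Pinecrest Township: $80,274 × 0.00657 = $527.40018
Total = $2,470.03098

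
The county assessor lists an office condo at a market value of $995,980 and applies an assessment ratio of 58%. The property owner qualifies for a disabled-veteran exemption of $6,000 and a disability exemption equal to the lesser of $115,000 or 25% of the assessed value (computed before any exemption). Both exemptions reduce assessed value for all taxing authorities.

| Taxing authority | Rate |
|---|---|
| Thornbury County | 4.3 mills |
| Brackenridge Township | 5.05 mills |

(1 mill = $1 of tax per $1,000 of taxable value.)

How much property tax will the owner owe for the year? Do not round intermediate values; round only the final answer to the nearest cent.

Assessed value = $995,980 × 0.58 = $577,668.4
Disability exemption = min($115,000, 25% × $577,668.4) = min($115,000, $144,417.1) = $115,000 (dollar cap binds)
Taxable value = $577,668.4 − $6,000 − $115,000 = $456,668.4
Thornbury County: $456,668.4 × 0.0043 = $1,963.67412
Brackenridge Township: $456,668.4 × 0.00505 = $2,306.17542
Total = $4,269.84954

$4,269.85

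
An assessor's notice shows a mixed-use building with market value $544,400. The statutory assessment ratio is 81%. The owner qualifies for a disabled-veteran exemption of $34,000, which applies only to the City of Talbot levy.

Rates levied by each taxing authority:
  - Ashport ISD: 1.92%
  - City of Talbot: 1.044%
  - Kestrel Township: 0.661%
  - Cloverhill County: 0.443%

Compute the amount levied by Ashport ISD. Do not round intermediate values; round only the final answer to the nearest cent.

$8,466.51

Assessed value = $544,400 × 0.81 = $440,964
Ashport ISD taxable value = $440,964 (exemption does not apply)
Ashport ISD levy = $440,964 × 0.0192 = $8,466.5088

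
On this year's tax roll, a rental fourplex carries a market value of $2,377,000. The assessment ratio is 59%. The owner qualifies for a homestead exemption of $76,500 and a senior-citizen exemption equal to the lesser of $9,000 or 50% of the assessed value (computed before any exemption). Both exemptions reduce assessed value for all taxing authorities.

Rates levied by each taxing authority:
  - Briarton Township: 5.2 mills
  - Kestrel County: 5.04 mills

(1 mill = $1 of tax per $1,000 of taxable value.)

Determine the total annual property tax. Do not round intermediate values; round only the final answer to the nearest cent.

Assessed value = $2,377,000 × 0.59 = $1,402,430
Senior-citizen exemption = min($9,000, 50% × $1,402,430) = min($9,000, $701,215) = $9,000 (dollar cap binds)
Taxable value = $1,402,430 − $76,500 − $9,000 = $1,316,930
Briarton Township: $1,316,930 × 0.0052 = $6,848.036
Kestrel County: $1,316,930 × 0.00504 = $6,637.3272
Total = $13,485.3632

$13,485.36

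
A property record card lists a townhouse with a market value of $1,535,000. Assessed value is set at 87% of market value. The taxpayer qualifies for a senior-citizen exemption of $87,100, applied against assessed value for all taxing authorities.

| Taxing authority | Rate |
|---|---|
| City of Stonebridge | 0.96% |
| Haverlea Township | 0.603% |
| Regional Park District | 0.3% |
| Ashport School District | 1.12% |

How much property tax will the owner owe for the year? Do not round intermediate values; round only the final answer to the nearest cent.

Assessed value = $1,535,000 × 0.87 = $1,335,450
Taxable value = $1,335,450 − $87,100 = $1,248,350
City of Stonebridge: $1,248,350 × 0.0096 = $11,984.16
Haverlea Township: $1,248,350 × 0.00603 = $7,527.5505
Regional Park District: $1,248,350 × 0.003 = $3,745.05
Ashport School District: $1,248,350 × 0.0112 = $13,981.52
Total = $11,984.16 + $7,527.5505 + $3,745.05 + $13,981.52 = $37,238.2805

$37,238.28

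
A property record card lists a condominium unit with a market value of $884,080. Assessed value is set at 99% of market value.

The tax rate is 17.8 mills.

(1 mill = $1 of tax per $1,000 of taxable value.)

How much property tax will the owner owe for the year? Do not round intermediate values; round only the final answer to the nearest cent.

Assessed value = $884,080 × 0.99 = $875,239.2
Tax = $875,239.2 × 0.0178 = $15,579.25776

$15,579.26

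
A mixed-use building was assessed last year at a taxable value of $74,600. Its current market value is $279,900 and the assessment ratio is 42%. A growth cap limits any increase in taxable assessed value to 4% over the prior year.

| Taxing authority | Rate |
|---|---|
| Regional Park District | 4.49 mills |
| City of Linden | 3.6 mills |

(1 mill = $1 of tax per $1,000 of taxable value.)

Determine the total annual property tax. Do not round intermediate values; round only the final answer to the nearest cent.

Uncapped assessed value = $279,900 × 0.42 = $117,558
Cap limit = $74,600 × 1.04 = $77,584
Taxable assessed value = min($117,558, $77,584) = $77,584 (cap binds)
Regional Park District: $77,584 × 0.00449 = $348.35216
City of Linden: $77,584 × 0.0036 = $279.3024
Total = $627.65456

$627.65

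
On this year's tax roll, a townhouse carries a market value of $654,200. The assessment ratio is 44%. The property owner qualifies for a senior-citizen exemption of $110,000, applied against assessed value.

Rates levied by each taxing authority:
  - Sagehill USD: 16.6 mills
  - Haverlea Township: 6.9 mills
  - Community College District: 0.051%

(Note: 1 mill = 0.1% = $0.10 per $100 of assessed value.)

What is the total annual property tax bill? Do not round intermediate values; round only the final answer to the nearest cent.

Assessed value = $654,200 × 0.44 = $287,848
Taxable value = $287,848 − $110,000 = $177,848
Sagehill USD: $177,848 × 0.0166 = $2,952.2768
Haverlea Township: $177,848 × 0.0069 = $1,227.1512
Community College District: $177,848 × 0.00051 = $90.70248
Total = $4,270.13048

$4,270.13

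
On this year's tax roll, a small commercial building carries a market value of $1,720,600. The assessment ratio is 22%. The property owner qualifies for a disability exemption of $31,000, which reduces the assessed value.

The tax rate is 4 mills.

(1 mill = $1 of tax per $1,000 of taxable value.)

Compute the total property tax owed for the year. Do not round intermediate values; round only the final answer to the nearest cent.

Assessed value = $1,720,600 × 0.22 = $378,532
Taxable value = $378,532 − $31,000 = $347,532
Tax = $347,532 × 0.004 = $1,390.128

$1,390.13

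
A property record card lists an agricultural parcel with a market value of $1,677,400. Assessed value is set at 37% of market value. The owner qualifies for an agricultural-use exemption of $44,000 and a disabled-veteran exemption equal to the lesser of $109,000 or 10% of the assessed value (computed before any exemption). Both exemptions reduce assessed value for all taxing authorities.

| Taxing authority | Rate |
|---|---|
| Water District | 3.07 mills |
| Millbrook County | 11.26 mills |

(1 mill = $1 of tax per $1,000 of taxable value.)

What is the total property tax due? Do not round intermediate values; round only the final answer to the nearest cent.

$7,373.85

Assessed value = $1,677,400 × 0.37 = $620,638
Disabled-veteran exemption = min($109,000, 10% × $620,638) = min($109,000, $62,063.8) = $62,063.8 (percentage binds)
Taxable value = $620,638 − $44,000 − $62,063.8 = $514,574.2
Water District: $514,574.2 × 0.00307 = $1,579.742794
Millbrook County: $514,574.2 × 0.01126 = $5,794.105492
Total = $7,373.848286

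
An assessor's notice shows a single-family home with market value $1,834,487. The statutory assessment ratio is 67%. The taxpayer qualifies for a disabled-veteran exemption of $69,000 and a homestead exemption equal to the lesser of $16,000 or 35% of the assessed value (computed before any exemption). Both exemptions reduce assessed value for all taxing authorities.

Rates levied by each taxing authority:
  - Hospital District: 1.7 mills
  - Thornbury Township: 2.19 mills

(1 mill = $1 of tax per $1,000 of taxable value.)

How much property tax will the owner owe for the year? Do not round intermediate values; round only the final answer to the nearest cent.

Assessed value = $1,834,487 × 0.67 = $1,229,106.29
Homestead exemption = min($16,000, 35% × $1,229,106.29) = min($16,000, $430,187.2015) = $16,000 (dollar cap binds)
Taxable value = $1,229,106.29 − $69,000 − $16,000 = $1,144,106.29
Hospital District: $1,144,106.29 × 0.0017 = $1,944.980693
Thornbury Township: $1,144,106.29 × 0.00219 = $2,505.5927751
Total = $4,450.5734681

$4,450.57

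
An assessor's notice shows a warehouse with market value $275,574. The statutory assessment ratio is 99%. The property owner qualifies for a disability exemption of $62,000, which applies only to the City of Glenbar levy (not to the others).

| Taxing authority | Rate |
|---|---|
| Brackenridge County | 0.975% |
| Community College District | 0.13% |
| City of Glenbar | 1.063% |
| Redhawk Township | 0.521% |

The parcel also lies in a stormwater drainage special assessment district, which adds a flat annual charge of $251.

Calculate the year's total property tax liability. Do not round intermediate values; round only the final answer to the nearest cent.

Assessed value = $275,574 × 0.99 = $272,818.26
Brackenridge County: $272,818.26 × 0.00975 = $2,659.978035
Community College District: $272,818.26 × 0.0013 = $354.663738
City of Glenbar: ($272,818.26 − $62,000) × 0.01063 = $210,818.26 × 0.01063 = $2,240.9981038
Redhawk Township: $272,818.26 × 0.00521 = $1,421.3831346
Levies subtotal = $6,677.0230114
Total = $6,677.0230114 + $251 = $6,928.0230114

$6,928.02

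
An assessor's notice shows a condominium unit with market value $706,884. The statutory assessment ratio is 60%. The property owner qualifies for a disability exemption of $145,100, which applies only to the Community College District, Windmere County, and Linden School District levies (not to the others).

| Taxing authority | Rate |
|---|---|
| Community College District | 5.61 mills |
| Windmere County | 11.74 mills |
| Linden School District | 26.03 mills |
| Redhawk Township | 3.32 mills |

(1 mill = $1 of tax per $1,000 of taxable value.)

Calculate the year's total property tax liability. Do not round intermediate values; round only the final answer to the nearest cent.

$13,512.45

Assessed value = $706,884 × 0.6 = $424,130.4
Community College District: ($424,130.4 − $145,100) × 0.00561 = $279,030.4 × 0.00561 = $1,565.360544
Windmere County: ($424,130.4 − $145,100) × 0.01174 = $279,030.4 × 0.01174 = $3,275.816896
Linden School District: ($424,130.4 − $145,100) × 0.02603 = $279,030.4 × 0.02603 = $7,263.161312
Redhawk Township: $424,130.4 × 0.00332 = $1,408.112928
Total = $13,512.45168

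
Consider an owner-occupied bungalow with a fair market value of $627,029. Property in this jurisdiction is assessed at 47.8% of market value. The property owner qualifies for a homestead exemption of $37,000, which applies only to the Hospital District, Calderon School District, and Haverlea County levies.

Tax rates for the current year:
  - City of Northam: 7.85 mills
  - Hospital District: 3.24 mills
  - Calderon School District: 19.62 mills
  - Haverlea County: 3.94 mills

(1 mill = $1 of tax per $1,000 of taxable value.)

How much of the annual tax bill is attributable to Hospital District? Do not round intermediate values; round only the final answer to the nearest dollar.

$851

Assessed value = $627,029 × 0.478 = $299,719.862
Hospital District taxable value = $299,719.862 − $37,000 = $262,719.862
Hospital District levy = $262,719.862 × 0.00324 = $851.21235288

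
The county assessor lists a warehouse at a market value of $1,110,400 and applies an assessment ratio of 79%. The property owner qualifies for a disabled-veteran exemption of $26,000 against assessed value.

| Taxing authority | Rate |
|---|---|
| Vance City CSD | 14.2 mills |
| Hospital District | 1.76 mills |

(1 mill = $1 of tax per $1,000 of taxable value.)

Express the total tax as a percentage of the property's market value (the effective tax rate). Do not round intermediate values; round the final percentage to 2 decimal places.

1.22%

Assessed value = $1,110,400 × 0.79 = $877,216
Taxable value = $877,216 − $26,000 = $851,216
Vance City CSD: $851,216 × 0.0142 = $12,087.2672
Hospital District: $851,216 × 0.00176 = $1,498.14016
Total tax = $13,585.40736
Effective rate = $13,585.40736 ÷ $1,110,400 = 1.22% of market value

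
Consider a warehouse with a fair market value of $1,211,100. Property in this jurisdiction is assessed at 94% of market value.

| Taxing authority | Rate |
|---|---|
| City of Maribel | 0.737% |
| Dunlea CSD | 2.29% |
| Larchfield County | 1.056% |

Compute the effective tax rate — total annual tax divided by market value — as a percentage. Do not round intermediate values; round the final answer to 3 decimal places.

3.838%

Assessed value = $1,211,100 × 0.94 = $1,138,434
City of Maribel: $1,138,434 × 0.00737 = $8,390.25858
Dunlea CSD: $1,138,434 × 0.0229 = $26,070.1386
Larchfield County: $1,138,434 × 0.01056 = $12,021.86304
Total tax = $46,482.26022
Effective rate = $46,482.26022 ÷ $1,211,100 = 3.838% of market value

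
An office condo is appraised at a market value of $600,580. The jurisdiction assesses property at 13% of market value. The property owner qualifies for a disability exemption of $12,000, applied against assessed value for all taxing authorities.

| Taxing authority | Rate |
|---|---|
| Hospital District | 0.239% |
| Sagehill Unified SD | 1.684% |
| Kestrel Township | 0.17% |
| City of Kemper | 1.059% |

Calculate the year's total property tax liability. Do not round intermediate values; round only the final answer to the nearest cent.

Assessed value = $600,580 × 0.13 = $78,075.4
Taxable value = $78,075.4 − $12,000 = $66,075.4
Hospital District: $66,075.4 × 0.00239 = $157.920206
Sagehill Unified SD: $66,075.4 × 0.01684 = $1,112.709736
Kestrel Township: $66,075.4 × 0.0017 = $112.32818
City of Kemper: $66,075.4 × 0.01059 = $699.738486
Total = $157.920206 + $1,112.709736 + $112.32818 + $699.738486 = $2,082.696608

$2,082.70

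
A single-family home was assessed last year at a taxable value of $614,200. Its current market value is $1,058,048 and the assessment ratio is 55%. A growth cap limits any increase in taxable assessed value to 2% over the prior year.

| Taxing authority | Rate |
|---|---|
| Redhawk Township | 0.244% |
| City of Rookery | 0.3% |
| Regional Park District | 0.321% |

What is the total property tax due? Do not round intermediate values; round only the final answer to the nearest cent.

Uncapped assessed value = $1,058,048 × 0.55 = $581,926.4
Cap limit = $614,200 × 1.02 = $626,484
Taxable assessed value = min($581,926.4, $626,484) = $581,926.4 (cap does not bind)
Redhawk Township: $581,926.4 × 0.00244 = $1,419.900416
City of Rookery: $581,926.4 × 0.003 = $1,745.7792
Regional Park District: $581,926.4 × 0.00321 = $1,867.983744
Total = $5,033.66336

$5,033.66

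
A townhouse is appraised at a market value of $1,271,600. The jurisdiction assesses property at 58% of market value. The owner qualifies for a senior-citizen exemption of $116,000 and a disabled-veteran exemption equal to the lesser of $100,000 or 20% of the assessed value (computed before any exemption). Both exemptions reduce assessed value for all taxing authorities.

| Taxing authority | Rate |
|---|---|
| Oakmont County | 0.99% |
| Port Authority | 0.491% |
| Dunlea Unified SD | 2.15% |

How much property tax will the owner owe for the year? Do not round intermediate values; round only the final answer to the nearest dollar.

$18,937

Assessed value = $1,271,600 × 0.58 = $737,528
Disabled-veteran exemption = min($100,000, 20% × $737,528) = min($100,000, $147,505.6) = $100,000 (dollar cap binds)
Taxable value = $737,528 − $116,000 − $100,000 = $521,528
Oakmont County: $521,528 × 0.0099 = $5,163.1272
Port Authority: $521,528 × 0.00491 = $2,560.70248
Dunlea Unified SD: $521,528 × 0.0215 = $11,212.852
Total = $18,936.68168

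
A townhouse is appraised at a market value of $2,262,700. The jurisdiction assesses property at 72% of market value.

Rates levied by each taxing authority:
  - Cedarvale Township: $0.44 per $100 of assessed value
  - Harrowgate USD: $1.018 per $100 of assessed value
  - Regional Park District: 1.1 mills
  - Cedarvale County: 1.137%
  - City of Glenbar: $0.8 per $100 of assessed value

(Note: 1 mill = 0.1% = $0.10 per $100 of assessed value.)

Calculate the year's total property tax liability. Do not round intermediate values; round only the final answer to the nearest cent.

Assessed value = $2,262,700 × 0.72 = $1,629,144
Cedarvale Township: $1,629,144 × 0.0044 = $7,168.2336
Harrowgate USD: $1,629,144 × 0.01018 = $16,584.68592
Regional Park District: $1,629,144 × 0.0011 = $1,792.0584
Cedarvale County: $1,629,144 × 0.01137 = $18,523.36728
City of Glenbar: $1,629,144 × 0.008 = $13,033.152
Total = $57,101.4972

$57,101.50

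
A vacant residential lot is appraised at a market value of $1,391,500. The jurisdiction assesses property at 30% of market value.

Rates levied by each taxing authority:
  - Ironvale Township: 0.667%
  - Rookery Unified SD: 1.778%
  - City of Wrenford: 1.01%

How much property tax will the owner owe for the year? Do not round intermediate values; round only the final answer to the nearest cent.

Assessed value = $1,391,500 × 0.3 = $417,450
Ironvale Township: $417,450 × 0.00667 = $2,784.3915
Rookery Unified SD: $417,450 × 0.01778 = $7,422.261
City of Wrenford: $417,450 × 0.0101 = $4,216.245
Total = $2,784.3915 + $7,422.261 + $4,216.245 = $14,422.8975

$14,422.90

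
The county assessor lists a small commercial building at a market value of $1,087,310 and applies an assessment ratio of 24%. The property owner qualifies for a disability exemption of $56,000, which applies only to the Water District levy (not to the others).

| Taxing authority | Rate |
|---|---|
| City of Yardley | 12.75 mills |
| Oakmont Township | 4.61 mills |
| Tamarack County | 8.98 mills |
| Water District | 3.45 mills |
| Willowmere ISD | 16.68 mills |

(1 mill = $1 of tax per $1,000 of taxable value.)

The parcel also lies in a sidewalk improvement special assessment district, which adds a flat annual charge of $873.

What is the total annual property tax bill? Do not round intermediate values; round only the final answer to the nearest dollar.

Assessed value = $1,087,310 × 0.24 = $260,954.4
City of Yardley: $260,954.4 × 0.01275 = $3,327.1686
Oakmont Township: $260,954.4 × 0.00461 = $1,202.999784
Tamarack County: $260,954.4 × 0.00898 = $2,343.370512
Water District: ($260,954.4 − $56,000) × 0.00345 = $204,954.4 × 0.00345 = $707.09268
Willowmere ISD: $260,954.4 × 0.01668 = $4,352.719392
Levies subtotal = $11,933.350968
Total = $11,933.350968 + $873 = $12,806.350968

$12,806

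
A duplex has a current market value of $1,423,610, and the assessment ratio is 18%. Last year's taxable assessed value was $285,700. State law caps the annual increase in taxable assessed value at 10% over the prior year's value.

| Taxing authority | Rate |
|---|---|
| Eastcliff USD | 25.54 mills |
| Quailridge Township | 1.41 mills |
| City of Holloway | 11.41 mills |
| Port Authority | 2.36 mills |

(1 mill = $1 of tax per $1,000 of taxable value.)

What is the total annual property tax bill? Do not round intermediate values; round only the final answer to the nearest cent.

$10,434.49

Uncapped assessed value = $1,423,610 × 0.18 = $256,249.8
Cap limit = $285,700 × 1.1 = $314,270
Taxable assessed value = min($256,249.8, $314,270) = $256,249.8 (cap does not bind)
Eastcliff USD: $256,249.8 × 0.02554 = $6,544.619892
Quailridge Township: $256,249.8 × 0.00141 = $361.312218
City of Holloway: $256,249.8 × 0.01141 = $2,923.810218
Port Authority: $256,249.8 × 0.00236 = $604.749528
Total = $10,434.491856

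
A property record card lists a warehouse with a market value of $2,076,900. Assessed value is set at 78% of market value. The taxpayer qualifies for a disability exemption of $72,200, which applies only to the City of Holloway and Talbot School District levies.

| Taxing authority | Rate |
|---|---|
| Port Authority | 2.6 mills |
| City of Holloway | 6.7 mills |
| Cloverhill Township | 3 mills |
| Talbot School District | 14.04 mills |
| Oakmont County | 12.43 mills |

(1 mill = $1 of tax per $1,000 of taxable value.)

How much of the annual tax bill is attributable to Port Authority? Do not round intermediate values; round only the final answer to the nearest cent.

$4,211.95

Assessed value = $2,076,900 × 0.78 = $1,619,982
Port Authority taxable value = $1,619,982 (exemption does not apply)
Port Authority levy = $1,619,982 × 0.0026 = $4,211.9532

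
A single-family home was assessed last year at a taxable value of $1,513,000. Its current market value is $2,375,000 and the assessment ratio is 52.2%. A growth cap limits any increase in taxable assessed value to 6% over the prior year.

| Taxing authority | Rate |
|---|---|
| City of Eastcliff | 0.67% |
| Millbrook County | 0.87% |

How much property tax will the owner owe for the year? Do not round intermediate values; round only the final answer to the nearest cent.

Uncapped assessed value = $2,375,000 × 0.522 = $1,239,750
Cap limit = $1,513,000 × 1.06 = $1,603,780
Taxable assessed value = min($1,239,750, $1,603,780) = $1,239,750 (cap does not bind)
City of Eastcliff: $1,239,750 × 0.0067 = $8,306.325
Millbrook County: $1,239,750 × 0.0087 = $10,785.825
Total = $19,092.15

$19,092.15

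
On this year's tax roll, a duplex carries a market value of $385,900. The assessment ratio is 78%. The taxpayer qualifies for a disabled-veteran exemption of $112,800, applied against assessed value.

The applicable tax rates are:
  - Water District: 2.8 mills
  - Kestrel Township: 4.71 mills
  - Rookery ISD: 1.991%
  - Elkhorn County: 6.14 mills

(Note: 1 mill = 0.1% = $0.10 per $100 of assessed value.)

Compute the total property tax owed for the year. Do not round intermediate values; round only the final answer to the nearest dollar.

$6,316

Assessed value = $385,900 × 0.78 = $301,002
Taxable value = $301,002 − $112,800 = $188,202
Water District: $188,202 × 0.0028 = $526.9656
Kestrel Township: $188,202 × 0.00471 = $886.43142
Rookery ISD: $188,202 × 0.01991 = $3,747.10182
Elkhorn County: $188,202 × 0.00614 = $1,155.56028
Total = $6,316.05912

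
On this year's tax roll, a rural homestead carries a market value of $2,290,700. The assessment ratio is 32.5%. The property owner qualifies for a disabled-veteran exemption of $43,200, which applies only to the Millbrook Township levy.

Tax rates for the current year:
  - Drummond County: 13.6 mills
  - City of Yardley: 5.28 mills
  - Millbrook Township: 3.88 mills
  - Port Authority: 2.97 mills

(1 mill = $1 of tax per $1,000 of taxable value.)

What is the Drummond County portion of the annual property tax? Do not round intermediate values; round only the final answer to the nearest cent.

Assessed value = $2,290,700 × 0.325 = $744,477.5
Drummond County taxable value = $744,477.5 (exemption does not apply)
Drummond County levy = $744,477.5 × 0.0136 = $10,124.894

$10,124.89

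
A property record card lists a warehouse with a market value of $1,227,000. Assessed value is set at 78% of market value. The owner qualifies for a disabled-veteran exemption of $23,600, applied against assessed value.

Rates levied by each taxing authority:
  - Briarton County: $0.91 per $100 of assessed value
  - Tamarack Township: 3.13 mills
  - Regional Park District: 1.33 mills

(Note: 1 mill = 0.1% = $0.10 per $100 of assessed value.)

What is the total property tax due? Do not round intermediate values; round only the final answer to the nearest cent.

Assessed value = $1,227,000 × 0.78 = $957,060
Taxable value = $957,060 − $23,600 = $933,460
Briarton County: $933,460 × 0.0091 = $8,494.486
Tamarack Township: $933,460 × 0.00313 = $2,921.7298
Regional Park District: $933,460 × 0.00133 = $1,241.5018
Total = $12,657.7176

$12,657.72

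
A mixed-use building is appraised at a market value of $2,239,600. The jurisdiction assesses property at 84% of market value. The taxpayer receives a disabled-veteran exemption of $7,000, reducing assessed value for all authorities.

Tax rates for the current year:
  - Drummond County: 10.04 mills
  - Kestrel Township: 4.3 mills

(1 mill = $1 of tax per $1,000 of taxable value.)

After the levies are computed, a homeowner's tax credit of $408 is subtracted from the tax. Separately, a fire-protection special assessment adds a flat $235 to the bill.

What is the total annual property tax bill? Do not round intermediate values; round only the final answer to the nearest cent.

Assessed value = $2,239,600 × 0.84 = $1,881,264
Taxable value = $1,881,264 − $7,000 = $1,874,264
Drummond County: $1,874,264 × 0.01004 = $18,817.61056
Kestrel Township: $1,874,264 × 0.0043 = $8,059.3352
Levies subtotal = $26,876.94576
After credit = $26,876.94576 − $408 = $26,468.94576
Total = $26,468.94576 + $235 = $26,703.94576

$26,703.95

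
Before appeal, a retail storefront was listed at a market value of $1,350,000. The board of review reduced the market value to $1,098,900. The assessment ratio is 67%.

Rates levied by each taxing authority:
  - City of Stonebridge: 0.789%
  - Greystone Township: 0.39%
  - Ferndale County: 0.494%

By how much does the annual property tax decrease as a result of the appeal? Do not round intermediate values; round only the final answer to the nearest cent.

Old assessed value = $1,350,000 × 0.67 = $904,500
New assessed value = $1,098,900 × 0.67 = $736,263
Combined rate = 0.00789 + 0.0039 + 0.00494 = 0.01673
Old tax = $904,500 × 0.01673 = $15,132.285
New tax = $736,263 × 0.01673 = $12,317.67999
Reduction = $15,132.285 − $12,317.67999 = $2,814.60501

$2,814.61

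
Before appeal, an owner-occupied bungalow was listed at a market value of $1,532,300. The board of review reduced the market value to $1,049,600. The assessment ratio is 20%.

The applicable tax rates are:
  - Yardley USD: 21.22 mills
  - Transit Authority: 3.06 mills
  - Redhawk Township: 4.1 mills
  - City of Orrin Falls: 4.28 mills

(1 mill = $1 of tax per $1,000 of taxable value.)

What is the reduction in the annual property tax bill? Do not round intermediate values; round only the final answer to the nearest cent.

$3,153.00

Old assessed value = $1,532,300 × 0.2 = $306,460
New assessed value = $1,049,600 × 0.2 = $209,920
Combined rate = 0.02122 + 0.00306 + 0.0041 + 0.00428 = 0.03266
Old tax = $306,460 × 0.03266 = $10,008.9836
New tax = $209,920 × 0.03266 = $6,855.9872
Reduction = $10,008.9836 − $6,855.9872 = $3,152.9964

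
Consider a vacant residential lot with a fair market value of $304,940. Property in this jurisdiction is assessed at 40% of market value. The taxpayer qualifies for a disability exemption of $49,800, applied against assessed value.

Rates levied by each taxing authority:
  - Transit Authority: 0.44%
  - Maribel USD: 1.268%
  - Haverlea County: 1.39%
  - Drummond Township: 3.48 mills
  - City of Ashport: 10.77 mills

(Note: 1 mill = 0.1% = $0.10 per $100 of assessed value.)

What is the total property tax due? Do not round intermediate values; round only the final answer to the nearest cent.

$3,264.52

Assessed value = $304,940 × 0.4 = $121,976
Taxable value = $121,976 − $49,800 = $72,176
Transit Authority: $72,176 × 0.0044 = $317.5744
Maribel USD: $72,176 × 0.01268 = $915.19168
Haverlea County: $72,176 × 0.0139 = $1,003.2464
Drummond Township: $72,176 × 0.00348 = $251.17248
City of Ashport: $72,176 × 0.01077 = $777.33552
Total = $3,264.52048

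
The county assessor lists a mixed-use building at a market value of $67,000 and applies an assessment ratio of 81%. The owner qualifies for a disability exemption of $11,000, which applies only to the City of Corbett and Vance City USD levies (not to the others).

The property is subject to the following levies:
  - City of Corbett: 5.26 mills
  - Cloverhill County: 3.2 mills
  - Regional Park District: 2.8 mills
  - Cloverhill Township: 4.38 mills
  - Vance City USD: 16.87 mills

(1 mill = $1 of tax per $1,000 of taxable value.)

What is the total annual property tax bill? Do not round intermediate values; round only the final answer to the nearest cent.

$1,520.89

Assessed value = $67,000 × 0.81 = $54,270
City of Corbett: ($54,270 − $11,000) × 0.00526 = $43,270 × 0.00526 = $227.6002
Cloverhill County: $54,270 × 0.0032 = $173.664
Regional Park District: $54,270 × 0.0028 = $151.956
Cloverhill Township: $54,270 × 0.00438 = $237.7026
Vance City USD: ($54,270 − $11,000) × 0.01687 = $43,270 × 0.01687 = $729.9649
Total = $1,520.8877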